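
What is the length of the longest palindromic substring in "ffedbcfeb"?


Input: "ffedbcfeb"
Checking substrings for palindromes:
  [0:2] "ff" (len 2) => palindrome
Longest palindromic substring: "ff" with length 2

2


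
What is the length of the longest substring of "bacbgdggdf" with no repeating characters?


Input: "bacbgdggdf"
Sliding window (track last position of each char):
  Position 0 ('b'): window [0,0] length 1 -- new best
  Position 1 ('a'): window [0,1] length 2 -- new best
  Position 2 ('c'): window [0,2] length 3 -- new best
  Position 3 ('b'): repeat (last at 0), move window start to 1
  Position 3 ('b'): window [1,3] length 3
  Position 4 ('g'): window [1,4] length 4 -- new best
  Position 5 ('d'): window [1,5] length 5 -- new best
  Position 6 ('g'): repeat (last at 4), move window start to 5
  Position 6 ('g'): window [5,6] length 2
  Position 7 ('g'): repeat (last at 6), move window start to 7
  Position 7 ('g'): window [7,7] length 1
  Position 8 ('d'): window [7,8] length 2
  Position 9 ('f'): window [7,9] length 3
Longest substring with no repeats: "acbgd" with length 5

5


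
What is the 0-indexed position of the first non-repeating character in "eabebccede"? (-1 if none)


Input: eabebccede
Character frequencies:
  'a': 1
  'b': 2
  'c': 2
  'd': 1
  'e': 4
Scanning left to right for freq == 1:
  Position 0 ('e'): freq=4, skip
  Position 1 ('a'): unique! => answer = 1

1


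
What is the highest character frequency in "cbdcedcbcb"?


Input: cbdcedcbcb
Character counts:
  'b': 3
  'c': 4
  'd': 2
  'e': 1
Maximum frequency: 4

4


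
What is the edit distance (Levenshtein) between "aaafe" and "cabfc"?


Computing edit distance: "aaafe" -> "cabfc"
DP table:
           c    a    b    f    c
      0    1    2    3    4    5
  a   1    1    1    2    3    4
  a   2    2    1    2    3    4
  a   3    3    2    2    3    4
  f   4    4    3    3    2    3
  e   5    5    4    4    3    3
Edit distance = dp[5][5] = 3

3


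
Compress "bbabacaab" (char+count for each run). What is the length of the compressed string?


Input: bbabacaab
Runs:
  'b' x 2 => "b2"
  'a' x 1 => "a1"
  'b' x 1 => "b1"
  'a' x 1 => "a1"
  'c' x 1 => "c1"
  'a' x 2 => "a2"
  'b' x 1 => "b1"
Compressed: "b2a1b1a1c1a2b1"
Compressed length: 14

14


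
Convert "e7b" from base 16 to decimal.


Input: "e7b" in base 16
Positional expansion:
  Digit 'e' (value 14) x 16^2 = 3584
  Digit '7' (value 7) x 16^1 = 112
  Digit 'b' (value 11) x 16^0 = 11
Sum = 3707

3707


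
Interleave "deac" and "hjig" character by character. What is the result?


Interleaving "deac" and "hjig":
  Position 0: 'd' from first, 'h' from second => "dh"
  Position 1: 'e' from first, 'j' from second => "ej"
  Position 2: 'a' from first, 'i' from second => "ai"
  Position 3: 'c' from first, 'g' from second => "cg"
Result: dhejaicg

dhejaicg


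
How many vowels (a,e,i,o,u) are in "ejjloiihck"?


Input: ejjloiihck
Checking each character:
  'e' at position 0: vowel (running total: 1)
  'j' at position 1: consonant
  'j' at position 2: consonant
  'l' at position 3: consonant
  'o' at position 4: vowel (running total: 2)
  'i' at position 5: vowel (running total: 3)
  'i' at position 6: vowel (running total: 4)
  'h' at position 7: consonant
  'c' at position 8: consonant
  'k' at position 9: consonant
Total vowels: 4

4


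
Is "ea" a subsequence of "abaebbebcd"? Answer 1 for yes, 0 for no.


Check if "ea" is a subsequence of "abaebbebcd"
Greedy scan:
  Position 0 ('a'): no match needed
  Position 1 ('b'): no match needed
  Position 2 ('a'): no match needed
  Position 3 ('e'): matches sub[0] = 'e'
  Position 4 ('b'): no match needed
  Position 5 ('b'): no match needed
  Position 6 ('e'): no match needed
  Position 7 ('b'): no match needed
  Position 8 ('c'): no match needed
  Position 9 ('d'): no match needed
Only matched 1/2 characters => not a subsequence

0


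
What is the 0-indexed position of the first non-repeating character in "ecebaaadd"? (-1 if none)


Input: ecebaaadd
Character frequencies:
  'a': 3
  'b': 1
  'c': 1
  'd': 2
  'e': 2
Scanning left to right for freq == 1:
  Position 0 ('e'): freq=2, skip
  Position 1 ('c'): unique! => answer = 1

1


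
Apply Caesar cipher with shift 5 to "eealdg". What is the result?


Caesar cipher: shift "eealdg" by 5
  'e' (pos 4) + 5 = pos 9 = 'j'
  'e' (pos 4) + 5 = pos 9 = 'j'
  'a' (pos 0) + 5 = pos 5 = 'f'
  'l' (pos 11) + 5 = pos 16 = 'q'
  'd' (pos 3) + 5 = pos 8 = 'i'
  'g' (pos 6) + 5 = pos 11 = 'l'
Result: jjfqil

jjfqil


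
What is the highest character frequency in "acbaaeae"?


Input: acbaaeae
Character counts:
  'a': 4
  'b': 1
  'c': 1
  'e': 2
Maximum frequency: 4

4


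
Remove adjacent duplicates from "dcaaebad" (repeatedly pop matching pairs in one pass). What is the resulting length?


Input: dcaaebad
Stack-based adjacent duplicate removal:
  Read 'd': push. Stack: d
  Read 'c': push. Stack: dc
  Read 'a': push. Stack: dca
  Read 'a': matches stack top 'a' => pop. Stack: dc
  Read 'e': push. Stack: dce
  Read 'b': push. Stack: dceb
  Read 'a': push. Stack: dceba
  Read 'd': push. Stack: dcebad
Final stack: "dcebad" (length 6)

6


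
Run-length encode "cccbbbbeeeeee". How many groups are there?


Input: cccbbbbeeeeee
Scanning for consecutive runs:
  Group 1: 'c' x 3 (positions 0-2)
  Group 2: 'b' x 4 (positions 3-6)
  Group 3: 'e' x 6 (positions 7-12)
Total groups: 3

3


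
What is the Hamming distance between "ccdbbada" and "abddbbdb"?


Comparing "ccdbbada" and "abddbbdb" position by position:
  Position 0: 'c' vs 'a' => differ
  Position 1: 'c' vs 'b' => differ
  Position 2: 'd' vs 'd' => same
  Position 3: 'b' vs 'd' => differ
  Position 4: 'b' vs 'b' => same
  Position 5: 'a' vs 'b' => differ
  Position 6: 'd' vs 'd' => same
  Position 7: 'a' vs 'b' => differ
Total differences (Hamming distance): 5

5


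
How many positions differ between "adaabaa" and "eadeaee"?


Comparing "adaabaa" and "eadeaee" position by position:
  Position 0: 'a' vs 'e' => DIFFER
  Position 1: 'd' vs 'a' => DIFFER
  Position 2: 'a' vs 'd' => DIFFER
  Position 3: 'a' vs 'e' => DIFFER
  Position 4: 'b' vs 'a' => DIFFER
  Position 5: 'a' vs 'e' => DIFFER
  Position 6: 'a' vs 'e' => DIFFER
Positions that differ: 7

7


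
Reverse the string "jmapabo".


Input: jmapabo
Reading characters right to left:
  Position 6: 'o'
  Position 5: 'b'
  Position 4: 'a'
  Position 3: 'p'
  Position 2: 'a'
  Position 1: 'm'
  Position 0: 'j'
Reversed: obapamj

obapamj


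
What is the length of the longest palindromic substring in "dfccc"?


Input: "dfccc"
Checking substrings for palindromes:
  [2:5] "ccc" (len 3) => palindrome
  [2:4] "cc" (len 2) => palindrome
  [3:5] "cc" (len 2) => palindrome
Longest palindromic substring: "ccc" with length 3

3


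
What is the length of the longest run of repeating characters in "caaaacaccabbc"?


Input: "caaaacaccabbc"
Scanning for longest run:
  Position 1 ('a'): new char, reset run to 1
  Position 2 ('a'): continues run of 'a', length=2
  Position 3 ('a'): continues run of 'a', length=3
  Position 4 ('a'): continues run of 'a', length=4
  Position 5 ('c'): new char, reset run to 1
  Position 6 ('a'): new char, reset run to 1
  Position 7 ('c'): new char, reset run to 1
  Position 8 ('c'): continues run of 'c', length=2
  Position 9 ('a'): new char, reset run to 1
  Position 10 ('b'): new char, reset run to 1
  Position 11 ('b'): continues run of 'b', length=2
  Position 12 ('c'): new char, reset run to 1
Longest run: 'a' with length 4

4


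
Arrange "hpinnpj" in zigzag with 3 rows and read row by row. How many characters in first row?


Zigzag "hpinnpj" into 3 rows:
Placing characters:
  'h' => row 0
  'p' => row 1
  'i' => row 2
  'n' => row 1
  'n' => row 0
  'p' => row 1
  'j' => row 2
Rows:
  Row 0: "hn"
  Row 1: "pnp"
  Row 2: "ij"
First row length: 2

2


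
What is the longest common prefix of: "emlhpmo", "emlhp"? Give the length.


Words: emlhpmo, emlhp
  Position 0: all 'e' => match
  Position 1: all 'm' => match
  Position 2: all 'l' => match
  Position 3: all 'h' => match
  Position 4: all 'p' => match
LCP = "emlhp" (length 5)

5


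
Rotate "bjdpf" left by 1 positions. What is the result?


Input: "bjdpf", rotate left by 1
First 1 characters: "b"
Remaining characters: "jdpf"
Concatenate remaining + first: "jdpf" + "b" = "jdpfb"

jdpfb


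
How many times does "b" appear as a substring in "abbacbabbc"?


Searching for "b" in "abbacbabbc"
Scanning each position:
  Position 0: "a" => no
  Position 1: "b" => MATCH
  Position 2: "b" => MATCH
  Position 3: "a" => no
  Position 4: "c" => no
  Position 5: "b" => MATCH
  Position 6: "a" => no
  Position 7: "b" => MATCH
  Position 8: "b" => MATCH
  Position 9: "c" => no
Total occurrences: 5

5


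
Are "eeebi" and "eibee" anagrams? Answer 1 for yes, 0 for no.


Strings: "eeebi", "eibee"
Sorted first:  beeei
Sorted second: beeei
Sorted forms match => anagrams

1


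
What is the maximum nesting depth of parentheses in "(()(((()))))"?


Input: "(()(((()))))"
Tracking depth:
  Position 0 '(': depth becomes 1
  Position 1 '(': depth becomes 2
  Position 2 ')': depth becomes 1
  Position 3 '(': depth becomes 2
  Position 4 '(': depth becomes 3
  Position 5 '(': depth becomes 4
  Position 6 '(': depth becomes 5
  Position 7 ')': depth becomes 4
  Position 8 ')': depth becomes 3
  Position 9 ')': depth becomes 2
  Position 10 ')': depth becomes 1
  Position 11 ')': depth becomes 0
Maximum depth reached: 5

5


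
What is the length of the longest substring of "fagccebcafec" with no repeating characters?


Input: "fagccebcafec"
Sliding window (track last position of each char):
  Position 0 ('f'): window [0,0] length 1 -- new best
  Position 1 ('a'): window [0,1] length 2 -- new best
  Position 2 ('g'): window [0,2] length 3 -- new best
  Position 3 ('c'): window [0,3] length 4 -- new best
  Position 4 ('c'): repeat (last at 3), move window start to 4
  Position 4 ('c'): window [4,4] length 1
  Position 5 ('e'): window [4,5] length 2
  Position 6 ('b'): window [4,6] length 3
  Position 7 ('c'): repeat (last at 4), move window start to 5
  Position 7 ('c'): window [5,7] length 3
  Position 8 ('a'): window [5,8] length 4
  Position 9 ('f'): window [5,9] length 5 -- new best
  Position 10 ('e'): repeat (last at 5), move window start to 6
  Position 10 ('e'): window [6,10] length 5
  Position 11 ('c'): repeat (last at 7), move window start to 8
  Position 11 ('c'): window [8,11] length 4
Longest substring with no repeats: "ebcaf" with length 5

5


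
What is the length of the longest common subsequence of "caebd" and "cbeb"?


LCS of "caebd" and "cbeb"
DP table:
           c    b    e    b
      0    0    0    0    0
  c   0    1    1    1    1
  a   0    1    1    1    1
  e   0    1    1    2    2
  b   0    1    2    2    3
  d   0    1    2    2    3
LCS length = dp[5][4] = 3

3


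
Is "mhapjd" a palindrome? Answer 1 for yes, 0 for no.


Input: mhapjd
Reversed: djpahm
  Compare pos 0 ('m') with pos 5 ('d'): MISMATCH
  Compare pos 1 ('h') with pos 4 ('j'): MISMATCH
  Compare pos 2 ('a') with pos 3 ('p'): MISMATCH
Result: not a palindrome

0


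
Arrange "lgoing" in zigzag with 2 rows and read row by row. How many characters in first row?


Zigzag "lgoing" into 2 rows:
Placing characters:
  'l' => row 0
  'g' => row 1
  'o' => row 0
  'i' => row 1
  'n' => row 0
  'g' => row 1
Rows:
  Row 0: "lon"
  Row 1: "gig"
First row length: 3

3


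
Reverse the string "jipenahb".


Input: jipenahb
Reading characters right to left:
  Position 7: 'b'
  Position 6: 'h'
  Position 5: 'a'
  Position 4: 'n'
  Position 3: 'e'
  Position 2: 'p'
  Position 1: 'i'
  Position 0: 'j'
Reversed: bhanepij

bhanepij


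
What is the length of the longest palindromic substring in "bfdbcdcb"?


Input: "bfdbcdcb"
Checking substrings for palindromes:
  [3:8] "bcdcb" (len 5) => palindrome
  [4:7] "cdc" (len 3) => palindrome
Longest palindromic substring: "bcdcb" with length 5

5


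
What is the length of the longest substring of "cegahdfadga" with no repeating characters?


Input: "cegahdfadga"
Sliding window (track last position of each char):
  Position 0 ('c'): window [0,0] length 1 -- new best
  Position 1 ('e'): window [0,1] length 2 -- new best
  Position 2 ('g'): window [0,2] length 3 -- new best
  Position 3 ('a'): window [0,3] length 4 -- new best
  Position 4 ('h'): window [0,4] length 5 -- new best
  Position 5 ('d'): window [0,5] length 6 -- new best
  Position 6 ('f'): window [0,6] length 7 -- new best
  Position 7 ('a'): repeat (last at 3), move window start to 4
  Position 7 ('a'): window [4,7] length 4
  Position 8 ('d'): repeat (last at 5), move window start to 6
  Position 8 ('d'): window [6,8] length 3
  Position 9 ('g'): window [6,9] length 4
  Position 10 ('a'): repeat (last at 7), move window start to 8
  Position 10 ('a'): window [8,10] length 3
Longest substring with no repeats: "cegahdf" with length 7

7


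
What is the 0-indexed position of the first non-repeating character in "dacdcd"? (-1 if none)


Input: dacdcd
Character frequencies:
  'a': 1
  'c': 2
  'd': 3
Scanning left to right for freq == 1:
  Position 0 ('d'): freq=3, skip
  Position 1 ('a'): unique! => answer = 1

1


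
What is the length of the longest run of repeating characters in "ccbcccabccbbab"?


Input: "ccbcccabccbbab"
Scanning for longest run:
  Position 1 ('c'): continues run of 'c', length=2
  Position 2 ('b'): new char, reset run to 1
  Position 3 ('c'): new char, reset run to 1
  Position 4 ('c'): continues run of 'c', length=2
  Position 5 ('c'): continues run of 'c', length=3
  Position 6 ('a'): new char, reset run to 1
  Position 7 ('b'): new char, reset run to 1
  Position 8 ('c'): new char, reset run to 1
  Position 9 ('c'): continues run of 'c', length=2
  Position 10 ('b'): new char, reset run to 1
  Position 11 ('b'): continues run of 'b', length=2
  Position 12 ('a'): new char, reset run to 1
  Position 13 ('b'): new char, reset run to 1
Longest run: 'c' with length 3

3


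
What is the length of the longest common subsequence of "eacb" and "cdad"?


LCS of "eacb" and "cdad"
DP table:
           c    d    a    d
      0    0    0    0    0
  e   0    0    0    0    0
  a   0    0    0    1    1
  c   0    1    1    1    1
  b   0    1    1    1    1
LCS length = dp[4][4] = 1

1


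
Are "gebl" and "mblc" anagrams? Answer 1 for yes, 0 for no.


Strings: "gebl", "mblc"
Sorted first:  begl
Sorted second: bclm
Differ at position 1: 'e' vs 'c' => not anagrams

0


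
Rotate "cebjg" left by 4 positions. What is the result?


Input: "cebjg", rotate left by 4
First 4 characters: "cebj"
Remaining characters: "g"
Concatenate remaining + first: "g" + "cebj" = "gcebj"

gcebj


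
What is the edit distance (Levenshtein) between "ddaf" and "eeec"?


Computing edit distance: "ddaf" -> "eeec"
DP table:
           e    e    e    c
      0    1    2    3    4
  d   1    1    2    3    4
  d   2    2    2    3    4
  a   3    3    3    3    4
  f   4    4    4    4    4
Edit distance = dp[4][4] = 4

4


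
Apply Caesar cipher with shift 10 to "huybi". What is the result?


Caesar cipher: shift "huybi" by 10
  'h' (pos 7) + 10 = pos 17 = 'r'
  'u' (pos 20) + 10 = pos 4 = 'e'
  'y' (pos 24) + 10 = pos 8 = 'i'
  'b' (pos 1) + 10 = pos 11 = 'l'
  'i' (pos 8) + 10 = pos 18 = 's'
Result: reils

reils


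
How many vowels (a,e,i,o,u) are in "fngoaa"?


Input: fngoaa
Checking each character:
  'f' at position 0: consonant
  'n' at position 1: consonant
  'g' at position 2: consonant
  'o' at position 3: vowel (running total: 1)
  'a' at position 4: vowel (running total: 2)
  'a' at position 5: vowel (running total: 3)
Total vowels: 3

3


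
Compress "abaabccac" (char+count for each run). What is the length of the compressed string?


Input: abaabccac
Runs:
  'a' x 1 => "a1"
  'b' x 1 => "b1"
  'a' x 2 => "a2"
  'b' x 1 => "b1"
  'c' x 2 => "c2"
  'a' x 1 => "a1"
  'c' x 1 => "c1"
Compressed: "a1b1a2b1c2a1c1"
Compressed length: 14

14


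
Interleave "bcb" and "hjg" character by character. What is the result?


Interleaving "bcb" and "hjg":
  Position 0: 'b' from first, 'h' from second => "bh"
  Position 1: 'c' from first, 'j' from second => "cj"
  Position 2: 'b' from first, 'g' from second => "bg"
Result: bhcjbg

bhcjbg


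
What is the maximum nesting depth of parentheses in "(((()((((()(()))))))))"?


Input: "(((()((((()(()))))))))"
Tracking depth:
  Position 0 '(': depth becomes 1
  Position 1 '(': depth becomes 2
  Position 2 '(': depth becomes 3
  Position 3 '(': depth becomes 4
  Position 4 ')': depth becomes 3
  Position 5 '(': depth becomes 4
  Position 6 '(': depth becomes 5
  Position 7 '(': depth becomes 6
  Position 8 '(': depth becomes 7
  Position 9 '(': depth becomes 8
  Position 10 ')': depth becomes 7
  Position 11 '(': depth becomes 8
  Position 12 '(': depth becomes 9
  Position 13 ')': depth becomes 8
  Position 14 ')': depth becomes 7
  Position 15 ')': depth becomes 6
  Position 16 ')': depth becomes 5
  Position 17 ')': depth becomes 4
  Position 18 ')': depth becomes 3
  Position 19 ')': depth becomes 2
  Position 20 ')': depth becomes 1
  Position 21 ')': depth becomes 0
Maximum depth reached: 9

9


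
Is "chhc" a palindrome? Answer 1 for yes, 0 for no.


Input: chhc
Reversed: chhc
  Compare pos 0 ('c') with pos 3 ('c'): match
  Compare pos 1 ('h') with pos 2 ('h'): match
Result: palindrome

1


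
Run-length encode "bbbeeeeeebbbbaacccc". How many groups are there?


Input: bbbeeeeeebbbbaacccc
Scanning for consecutive runs:
  Group 1: 'b' x 3 (positions 0-2)
  Group 2: 'e' x 6 (positions 3-8)
  Group 3: 'b' x 4 (positions 9-12)
  Group 4: 'a' x 2 (positions 13-14)
  Group 5: 'c' x 4 (positions 15-18)
Total groups: 5

5


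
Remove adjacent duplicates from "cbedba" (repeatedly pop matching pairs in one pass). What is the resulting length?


Input: cbedba
Stack-based adjacent duplicate removal:
  Read 'c': push. Stack: c
  Read 'b': push. Stack: cb
  Read 'e': push. Stack: cbe
  Read 'd': push. Stack: cbed
  Read 'b': push. Stack: cbedb
  Read 'a': push. Stack: cbedba
Final stack: "cbedba" (length 6)

6


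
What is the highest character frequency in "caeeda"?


Input: caeeda
Character counts:
  'a': 2
  'c': 1
  'd': 1
  'e': 2
Maximum frequency: 2

2


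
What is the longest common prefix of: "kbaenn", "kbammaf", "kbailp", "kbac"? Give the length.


Words: kbaenn, kbammaf, kbailp, kbac
  Position 0: all 'k' => match
  Position 1: all 'b' => match
  Position 2: all 'a' => match
  Position 3: ('e', 'm', 'i', 'c') => mismatch, stop
LCP = "kba" (length 3)

3


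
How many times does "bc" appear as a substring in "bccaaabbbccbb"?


Searching for "bc" in "bccaaabbbccbb"
Scanning each position:
  Position 0: "bc" => MATCH
  Position 1: "cc" => no
  Position 2: "ca" => no
  Position 3: "aa" => no
  Position 4: "aa" => no
  Position 5: "ab" => no
  Position 6: "bb" => no
  Position 7: "bb" => no
  Position 8: "bc" => MATCH
  Position 9: "cc" => no
  Position 10: "cb" => no
  Position 11: "bb" => no
Total occurrences: 2

2


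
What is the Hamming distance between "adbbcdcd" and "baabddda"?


Comparing "adbbcdcd" and "baabddda" position by position:
  Position 0: 'a' vs 'b' => differ
  Position 1: 'd' vs 'a' => differ
  Position 2: 'b' vs 'a' => differ
  Position 3: 'b' vs 'b' => same
  Position 4: 'c' vs 'd' => differ
  Position 5: 'd' vs 'd' => same
  Position 6: 'c' vs 'd' => differ
  Position 7: 'd' vs 'a' => differ
Total differences (Hamming distance): 6

6


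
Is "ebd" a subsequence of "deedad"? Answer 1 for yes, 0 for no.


Check if "ebd" is a subsequence of "deedad"
Greedy scan:
  Position 0 ('d'): no match needed
  Position 1 ('e'): matches sub[0] = 'e'
  Position 2 ('e'): no match needed
  Position 3 ('d'): no match needed
  Position 4 ('a'): no match needed
  Position 5 ('d'): no match needed
Only matched 1/3 characters => not a subsequence

0


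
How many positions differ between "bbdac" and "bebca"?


Comparing "bbdac" and "bebca" position by position:
  Position 0: 'b' vs 'b' => same
  Position 1: 'b' vs 'e' => DIFFER
  Position 2: 'd' vs 'b' => DIFFER
  Position 3: 'a' vs 'c' => DIFFER
  Position 4: 'c' vs 'a' => DIFFER
Positions that differ: 4

4


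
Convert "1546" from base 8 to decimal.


Input: "1546" in base 8
Positional expansion:
  Digit '1' (value 1) x 8^3 = 512
  Digit '5' (value 5) x 8^2 = 320
  Digit '4' (value 4) x 8^1 = 32
  Digit '6' (value 6) x 8^0 = 6
Sum = 870

870


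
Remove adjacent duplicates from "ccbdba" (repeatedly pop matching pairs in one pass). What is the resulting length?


Input: ccbdba
Stack-based adjacent duplicate removal:
  Read 'c': push. Stack: c
  Read 'c': matches stack top 'c' => pop. Stack: (empty)
  Read 'b': push. Stack: b
  Read 'd': push. Stack: bd
  Read 'b': push. Stack: bdb
  Read 'a': push. Stack: bdba
Final stack: "bdba" (length 4)

4


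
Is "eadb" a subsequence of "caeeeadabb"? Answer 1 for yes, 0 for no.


Check if "eadb" is a subsequence of "caeeeadabb"
Greedy scan:
  Position 0 ('c'): no match needed
  Position 1 ('a'): no match needed
  Position 2 ('e'): matches sub[0] = 'e'
  Position 3 ('e'): no match needed
  Position 4 ('e'): no match needed
  Position 5 ('a'): matches sub[1] = 'a'
  Position 6 ('d'): matches sub[2] = 'd'
  Position 7 ('a'): no match needed
  Position 8 ('b'): matches sub[3] = 'b'
  Position 9 ('b'): no match needed
All 4 characters matched => is a subsequence

1


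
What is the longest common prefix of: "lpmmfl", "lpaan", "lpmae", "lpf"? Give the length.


Words: lpmmfl, lpaan, lpmae, lpf
  Position 0: all 'l' => match
  Position 1: all 'p' => match
  Position 2: ('m', 'a', 'm', 'f') => mismatch, stop
LCP = "lp" (length 2)

2


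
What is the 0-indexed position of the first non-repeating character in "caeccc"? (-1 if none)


Input: caeccc
Character frequencies:
  'a': 1
  'c': 4
  'e': 1
Scanning left to right for freq == 1:
  Position 0 ('c'): freq=4, skip
  Position 1 ('a'): unique! => answer = 1

1


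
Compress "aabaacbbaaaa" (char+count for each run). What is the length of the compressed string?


Input: aabaacbbaaaa
Runs:
  'a' x 2 => "a2"
  'b' x 1 => "b1"
  'a' x 2 => "a2"
  'c' x 1 => "c1"
  'b' x 2 => "b2"
  'a' x 4 => "a4"
Compressed: "a2b1a2c1b2a4"
Compressed length: 12

12


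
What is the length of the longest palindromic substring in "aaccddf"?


Input: "aaccddf"
Checking substrings for palindromes:
  [0:2] "aa" (len 2) => palindrome
  [2:4] "cc" (len 2) => palindrome
  [4:6] "dd" (len 2) => palindrome
Longest palindromic substring: "aa" with length 2

2


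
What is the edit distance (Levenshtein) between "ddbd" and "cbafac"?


Computing edit distance: "ddbd" -> "cbafac"
DP table:
           c    b    a    f    a    c
      0    1    2    3    4    5    6
  d   1    1    2    3    4    5    6
  d   2    2    2    3    4    5    6
  b   3    3    2    3    4    5    6
  d   4    4    3    3    4    5    6
Edit distance = dp[4][6] = 6

6


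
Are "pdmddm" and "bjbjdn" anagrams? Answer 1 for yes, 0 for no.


Strings: "pdmddm", "bjbjdn"
Sorted first:  dddmmp
Sorted second: bbdjjn
Differ at position 0: 'd' vs 'b' => not anagrams

0


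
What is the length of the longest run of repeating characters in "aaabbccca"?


Input: "aaabbccca"
Scanning for longest run:
  Position 1 ('a'): continues run of 'a', length=2
  Position 2 ('a'): continues run of 'a', length=3
  Position 3 ('b'): new char, reset run to 1
  Position 4 ('b'): continues run of 'b', length=2
  Position 5 ('c'): new char, reset run to 1
  Position 6 ('c'): continues run of 'c', length=2
  Position 7 ('c'): continues run of 'c', length=3
  Position 8 ('a'): new char, reset run to 1
Longest run: 'a' with length 3

3


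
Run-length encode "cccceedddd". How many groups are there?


Input: cccceedddd
Scanning for consecutive runs:
  Group 1: 'c' x 4 (positions 0-3)
  Group 2: 'e' x 2 (positions 4-5)
  Group 3: 'd' x 4 (positions 6-9)
Total groups: 3

3


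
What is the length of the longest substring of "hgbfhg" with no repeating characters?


Input: "hgbfhg"
Sliding window (track last position of each char):
  Position 0 ('h'): window [0,0] length 1 -- new best
  Position 1 ('g'): window [0,1] length 2 -- new best
  Position 2 ('b'): window [0,2] length 3 -- new best
  Position 3 ('f'): window [0,3] length 4 -- new best
  Position 4 ('h'): repeat (last at 0), move window start to 1
  Position 4 ('h'): window [1,4] length 4
  Position 5 ('g'): repeat (last at 1), move window start to 2
  Position 5 ('g'): window [2,5] length 4
Longest substring with no repeats: "hgbf" with length 4

4


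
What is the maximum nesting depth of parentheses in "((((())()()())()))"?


Input: "((((())()()())()))"
Tracking depth:
  Position 0 '(': depth becomes 1
  Position 1 '(': depth becomes 2
  Position 2 '(': depth becomes 3
  Position 3 '(': depth becomes 4
  Position 4 '(': depth becomes 5
  Position 5 ')': depth becomes 4
  Position 6 ')': depth becomes 3
  Position 7 '(': depth becomes 4
  Position 8 ')': depth becomes 3
  Position 9 '(': depth becomes 4
  Position 10 ')': depth becomes 3
  Position 11 '(': depth becomes 4
  Position 12 ')': depth becomes 3
  Position 13 ')': depth becomes 2
  Position 14 '(': depth becomes 3
  Position 15 ')': depth becomes 2
  Position 16 ')': depth becomes 1
  Position 17 ')': depth becomes 0
Maximum depth reached: 5

5


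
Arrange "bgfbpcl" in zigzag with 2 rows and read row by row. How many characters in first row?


Zigzag "bgfbpcl" into 2 rows:
Placing characters:
  'b' => row 0
  'g' => row 1
  'f' => row 0
  'b' => row 1
  'p' => row 0
  'c' => row 1
  'l' => row 0
Rows:
  Row 0: "bfpl"
  Row 1: "gbc"
First row length: 4

4


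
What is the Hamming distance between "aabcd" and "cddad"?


Comparing "aabcd" and "cddad" position by position:
  Position 0: 'a' vs 'c' => differ
  Position 1: 'a' vs 'd' => differ
  Position 2: 'b' vs 'd' => differ
  Position 3: 'c' vs 'a' => differ
  Position 4: 'd' vs 'd' => same
Total differences (Hamming distance): 4

4


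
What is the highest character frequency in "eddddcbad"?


Input: eddddcbad
Character counts:
  'a': 1
  'b': 1
  'c': 1
  'd': 5
  'e': 1
Maximum frequency: 5

5


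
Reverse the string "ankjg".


Input: ankjg
Reading characters right to left:
  Position 4: 'g'
  Position 3: 'j'
  Position 2: 'k'
  Position 1: 'n'
  Position 0: 'a'
Reversed: gjkna

gjkna


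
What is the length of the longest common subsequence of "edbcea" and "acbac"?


LCS of "edbcea" and "acbac"
DP table:
           a    c    b    a    c
      0    0    0    0    0    0
  e   0    0    0    0    0    0
  d   0    0    0    0    0    0
  b   0    0    0    1    1    1
  c   0    0    1    1    1    2
  e   0    0    1    1    1    2
  a   0    1    1    1    2    2
LCS length = dp[6][5] = 2

2


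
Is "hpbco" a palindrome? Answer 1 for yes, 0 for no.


Input: hpbco
Reversed: ocbph
  Compare pos 0 ('h') with pos 4 ('o'): MISMATCH
  Compare pos 1 ('p') with pos 3 ('c'): MISMATCH
Result: not a palindrome

0


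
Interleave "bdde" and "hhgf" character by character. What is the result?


Interleaving "bdde" and "hhgf":
  Position 0: 'b' from first, 'h' from second => "bh"
  Position 1: 'd' from first, 'h' from second => "dh"
  Position 2: 'd' from first, 'g' from second => "dg"
  Position 3: 'e' from first, 'f' from second => "ef"
Result: bhdhdgef

bhdhdgef


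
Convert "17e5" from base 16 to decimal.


Input: "17e5" in base 16
Positional expansion:
  Digit '1' (value 1) x 16^3 = 4096
  Digit '7' (value 7) x 16^2 = 1792
  Digit 'e' (value 14) x 16^1 = 224
  Digit '5' (value 5) x 16^0 = 5
Sum = 6117

6117


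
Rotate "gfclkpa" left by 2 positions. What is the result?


Input: "gfclkpa", rotate left by 2
First 2 characters: "gf"
Remaining characters: "clkpa"
Concatenate remaining + first: "clkpa" + "gf" = "clkpagf"

clkpagf


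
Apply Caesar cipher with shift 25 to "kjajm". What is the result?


Caesar cipher: shift "kjajm" by 25
  'k' (pos 10) + 25 = pos 9 = 'j'
  'j' (pos 9) + 25 = pos 8 = 'i'
  'a' (pos 0) + 25 = pos 25 = 'z'
  'j' (pos 9) + 25 = pos 8 = 'i'
  'm' (pos 12) + 25 = pos 11 = 'l'
Result: jizil

jizil


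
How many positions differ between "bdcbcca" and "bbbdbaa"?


Comparing "bdcbcca" and "bbbdbaa" position by position:
  Position 0: 'b' vs 'b' => same
  Position 1: 'd' vs 'b' => DIFFER
  Position 2: 'c' vs 'b' => DIFFER
  Position 3: 'b' vs 'd' => DIFFER
  Position 4: 'c' vs 'b' => DIFFER
  Position 5: 'c' vs 'a' => DIFFER
  Position 6: 'a' vs 'a' => same
Positions that differ: 5

5


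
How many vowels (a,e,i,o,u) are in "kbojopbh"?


Input: kbojopbh
Checking each character:
  'k' at position 0: consonant
  'b' at position 1: consonant
  'o' at position 2: vowel (running total: 1)
  'j' at position 3: consonant
  'o' at position 4: vowel (running total: 2)
  'p' at position 5: consonant
  'b' at position 6: consonant
  'h' at position 7: consonant
Total vowels: 2

2


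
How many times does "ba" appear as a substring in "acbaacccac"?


Searching for "ba" in "acbaacccac"
Scanning each position:
  Position 0: "ac" => no
  Position 1: "cb" => no
  Position 2: "ba" => MATCH
  Position 3: "aa" => no
  Position 4: "ac" => no
  Position 5: "cc" => no
  Position 6: "cc" => no
  Position 7: "ca" => no
  Position 8: "ac" => no
Total occurrences: 1

1


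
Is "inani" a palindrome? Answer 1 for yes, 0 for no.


Input: inani
Reversed: inani
  Compare pos 0 ('i') with pos 4 ('i'): match
  Compare pos 1 ('n') with pos 3 ('n'): match
Result: palindrome

1


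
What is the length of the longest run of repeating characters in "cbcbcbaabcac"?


Input: "cbcbcbaabcac"
Scanning for longest run:
  Position 1 ('b'): new char, reset run to 1
  Position 2 ('c'): new char, reset run to 1
  Position 3 ('b'): new char, reset run to 1
  Position 4 ('c'): new char, reset run to 1
  Position 5 ('b'): new char, reset run to 1
  Position 6 ('a'): new char, reset run to 1
  Position 7 ('a'): continues run of 'a', length=2
  Position 8 ('b'): new char, reset run to 1
  Position 9 ('c'): new char, reset run to 1
  Position 10 ('a'): new char, reset run to 1
  Position 11 ('c'): new char, reset run to 1
Longest run: 'a' with length 2

2


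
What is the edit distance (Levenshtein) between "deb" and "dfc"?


Computing edit distance: "deb" -> "dfc"
DP table:
           d    f    c
      0    1    2    3
  d   1    0    1    2
  e   2    1    1    2
  b   3    2    2    2
Edit distance = dp[3][3] = 2

2


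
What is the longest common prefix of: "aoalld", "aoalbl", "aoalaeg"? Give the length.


Words: aoalld, aoalbl, aoalaeg
  Position 0: all 'a' => match
  Position 1: all 'o' => match
  Position 2: all 'a' => match
  Position 3: all 'l' => match
  Position 4: ('l', 'b', 'a') => mismatch, stop
LCP = "aoal" (length 4)

4


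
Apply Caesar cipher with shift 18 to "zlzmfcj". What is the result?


Caesar cipher: shift "zlzmfcj" by 18
  'z' (pos 25) + 18 = pos 17 = 'r'
  'l' (pos 11) + 18 = pos 3 = 'd'
  'z' (pos 25) + 18 = pos 17 = 'r'
  'm' (pos 12) + 18 = pos 4 = 'e'
  'f' (pos 5) + 18 = pos 23 = 'x'
  'c' (pos 2) + 18 = pos 20 = 'u'
  'j' (pos 9) + 18 = pos 1 = 'b'
Result: rdrexub

rdrexub


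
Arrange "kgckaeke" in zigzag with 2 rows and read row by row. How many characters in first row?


Zigzag "kgckaeke" into 2 rows:
Placing characters:
  'k' => row 0
  'g' => row 1
  'c' => row 0
  'k' => row 1
  'a' => row 0
  'e' => row 1
  'k' => row 0
  'e' => row 1
Rows:
  Row 0: "kcak"
  Row 1: "gkee"
First row length: 4

4


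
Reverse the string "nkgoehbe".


Input: nkgoehbe
Reading characters right to left:
  Position 7: 'e'
  Position 6: 'b'
  Position 5: 'h'
  Position 4: 'e'
  Position 3: 'o'
  Position 2: 'g'
  Position 1: 'k'
  Position 0: 'n'
Reversed: ebheogkn

ebheogkn


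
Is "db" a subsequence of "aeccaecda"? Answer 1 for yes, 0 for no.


Check if "db" is a subsequence of "aeccaecda"
Greedy scan:
  Position 0 ('a'): no match needed
  Position 1 ('e'): no match needed
  Position 2 ('c'): no match needed
  Position 3 ('c'): no match needed
  Position 4 ('a'): no match needed
  Position 5 ('e'): no match needed
  Position 6 ('c'): no match needed
  Position 7 ('d'): matches sub[0] = 'd'
  Position 8 ('a'): no match needed
Only matched 1/2 characters => not a subsequence

0


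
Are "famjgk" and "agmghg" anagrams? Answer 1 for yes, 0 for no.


Strings: "famjgk", "agmghg"
Sorted first:  afgjkm
Sorted second: aggghm
Differ at position 1: 'f' vs 'g' => not anagrams

0


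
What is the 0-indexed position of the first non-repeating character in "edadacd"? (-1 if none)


Input: edadacd
Character frequencies:
  'a': 2
  'c': 1
  'd': 3
  'e': 1
Scanning left to right for freq == 1:
  Position 0 ('e'): unique! => answer = 0

0


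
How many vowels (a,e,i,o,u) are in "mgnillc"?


Input: mgnillc
Checking each character:
  'm' at position 0: consonant
  'g' at position 1: consonant
  'n' at position 2: consonant
  'i' at position 3: vowel (running total: 1)
  'l' at position 4: consonant
  'l' at position 5: consonant
  'c' at position 6: consonant
Total vowels: 1

1


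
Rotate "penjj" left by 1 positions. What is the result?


Input: "penjj", rotate left by 1
First 1 characters: "p"
Remaining characters: "enjj"
Concatenate remaining + first: "enjj" + "p" = "enjjp"

enjjp


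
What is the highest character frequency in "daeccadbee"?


Input: daeccadbee
Character counts:
  'a': 2
  'b': 1
  'c': 2
  'd': 2
  'e': 3
Maximum frequency: 3

3


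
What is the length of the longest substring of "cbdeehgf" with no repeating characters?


Input: "cbdeehgf"
Sliding window (track last position of each char):
  Position 0 ('c'): window [0,0] length 1 -- new best
  Position 1 ('b'): window [0,1] length 2 -- new best
  Position 2 ('d'): window [0,2] length 3 -- new best
  Position 3 ('e'): window [0,3] length 4 -- new best
  Position 4 ('e'): repeat (last at 3), move window start to 4
  Position 4 ('e'): window [4,4] length 1
  Position 5 ('h'): window [4,5] length 2
  Position 6 ('g'): window [4,6] length 3
  Position 7 ('f'): window [4,7] length 4
Longest substring with no repeats: "cbde" with length 4

4


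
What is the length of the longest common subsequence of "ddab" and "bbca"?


LCS of "ddab" and "bbca"
DP table:
           b    b    c    a
      0    0    0    0    0
  d   0    0    0    0    0
  d   0    0    0    0    0
  a   0    0    0    0    1
  b   0    1    1    1    1
LCS length = dp[4][4] = 1

1


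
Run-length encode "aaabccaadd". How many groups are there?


Input: aaabccaadd
Scanning for consecutive runs:
  Group 1: 'a' x 3 (positions 0-2)
  Group 2: 'b' x 1 (positions 3-3)
  Group 3: 'c' x 2 (positions 4-5)
  Group 4: 'a' x 2 (positions 6-7)
  Group 5: 'd' x 2 (positions 8-9)
Total groups: 5

5


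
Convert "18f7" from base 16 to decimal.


Input: "18f7" in base 16
Positional expansion:
  Digit '1' (value 1) x 16^3 = 4096
  Digit '8' (value 8) x 16^2 = 2048
  Digit 'f' (value 15) x 16^1 = 240
  Digit '7' (value 7) x 16^0 = 7
Sum = 6391

6391


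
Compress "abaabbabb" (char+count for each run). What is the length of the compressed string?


Input: abaabbabb
Runs:
  'a' x 1 => "a1"
  'b' x 1 => "b1"
  'a' x 2 => "a2"
  'b' x 2 => "b2"
  'a' x 1 => "a1"
  'b' x 2 => "b2"
Compressed: "a1b1a2b2a1b2"
Compressed length: 12

12


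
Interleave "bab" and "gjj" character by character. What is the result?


Interleaving "bab" and "gjj":
  Position 0: 'b' from first, 'g' from second => "bg"
  Position 1: 'a' from first, 'j' from second => "aj"
  Position 2: 'b' from first, 'j' from second => "bj"
Result: bgajbj

bgajbj


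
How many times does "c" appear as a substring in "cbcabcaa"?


Searching for "c" in "cbcabcaa"
Scanning each position:
  Position 0: "c" => MATCH
  Position 1: "b" => no
  Position 2: "c" => MATCH
  Position 3: "a" => no
  Position 4: "b" => no
  Position 5: "c" => MATCH
  Position 6: "a" => no
  Position 7: "a" => no
Total occurrences: 3

3


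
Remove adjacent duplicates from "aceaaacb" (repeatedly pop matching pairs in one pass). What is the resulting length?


Input: aceaaacb
Stack-based adjacent duplicate removal:
  Read 'a': push. Stack: a
  Read 'c': push. Stack: ac
  Read 'e': push. Stack: ace
  Read 'a': push. Stack: acea
  Read 'a': matches stack top 'a' => pop. Stack: ace
  Read 'a': push. Stack: acea
  Read 'c': push. Stack: aceac
  Read 'b': push. Stack: aceacb
Final stack: "aceacb" (length 6)

6


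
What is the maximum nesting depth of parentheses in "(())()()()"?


Input: "(())()()()"
Tracking depth:
  Position 0 '(': depth becomes 1
  Position 1 '(': depth becomes 2
  Position 2 ')': depth becomes 1
  Position 3 ')': depth becomes 0
  Position 4 '(': depth becomes 1
  Position 5 ')': depth becomes 0
  Position 6 '(': depth becomes 1
  Position 7 ')': depth becomes 0
  Position 8 '(': depth becomes 1
  Position 9 ')': depth becomes 0
Maximum depth reached: 2

2


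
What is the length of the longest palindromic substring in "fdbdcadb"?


Input: "fdbdcadb"
Checking substrings for palindromes:
  [1:4] "dbd" (len 3) => palindrome
Longest palindromic substring: "dbd" with length 3

3


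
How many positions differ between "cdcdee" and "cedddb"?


Comparing "cdcdee" and "cedddb" position by position:
  Position 0: 'c' vs 'c' => same
  Position 1: 'd' vs 'e' => DIFFER
  Position 2: 'c' vs 'd' => DIFFER
  Position 3: 'd' vs 'd' => same
  Position 4: 'e' vs 'd' => DIFFER
  Position 5: 'e' vs 'b' => DIFFER
Positions that differ: 4

4


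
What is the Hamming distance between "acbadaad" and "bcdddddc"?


Comparing "acbadaad" and "bcdddddc" position by position:
  Position 0: 'a' vs 'b' => differ
  Position 1: 'c' vs 'c' => same
  Position 2: 'b' vs 'd' => differ
  Position 3: 'a' vs 'd' => differ
  Position 4: 'd' vs 'd' => same
  Position 5: 'a' vs 'd' => differ
  Position 6: 'a' vs 'd' => differ
  Position 7: 'd' vs 'c' => differ
Total differences (Hamming distance): 6

6


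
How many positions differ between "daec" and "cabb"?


Comparing "daec" and "cabb" position by position:
  Position 0: 'd' vs 'c' => DIFFER
  Position 1: 'a' vs 'a' => same
  Position 2: 'e' vs 'b' => DIFFER
  Position 3: 'c' vs 'b' => DIFFER
Positions that differ: 3

3


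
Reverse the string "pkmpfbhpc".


Input: pkmpfbhpc
Reading characters right to left:
  Position 8: 'c'
  Position 7: 'p'
  Position 6: 'h'
  Position 5: 'b'
  Position 4: 'f'
  Position 3: 'p'
  Position 2: 'm'
  Position 1: 'k'
  Position 0: 'p'
Reversed: cphbfpmkp

cphbfpmkp


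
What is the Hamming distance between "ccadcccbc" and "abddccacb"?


Comparing "ccadcccbc" and "abddccacb" position by position:
  Position 0: 'c' vs 'a' => differ
  Position 1: 'c' vs 'b' => differ
  Position 2: 'a' vs 'd' => differ
  Position 3: 'd' vs 'd' => same
  Position 4: 'c' vs 'c' => same
  Position 5: 'c' vs 'c' => same
  Position 6: 'c' vs 'a' => differ
  Position 7: 'b' vs 'c' => differ
  Position 8: 'c' vs 'b' => differ
Total differences (Hamming distance): 6

6


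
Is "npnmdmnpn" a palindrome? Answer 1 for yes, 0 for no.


Input: npnmdmnpn
Reversed: npnmdmnpn
  Compare pos 0 ('n') with pos 8 ('n'): match
  Compare pos 1 ('p') with pos 7 ('p'): match
  Compare pos 2 ('n') with pos 6 ('n'): match
  Compare pos 3 ('m') with pos 5 ('m'): match
Result: palindrome

1


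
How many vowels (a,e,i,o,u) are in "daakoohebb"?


Input: daakoohebb
Checking each character:
  'd' at position 0: consonant
  'a' at position 1: vowel (running total: 1)
  'a' at position 2: vowel (running total: 2)
  'k' at position 3: consonant
  'o' at position 4: vowel (running total: 3)
  'o' at position 5: vowel (running total: 4)
  'h' at position 6: consonant
  'e' at position 7: vowel (running total: 5)
  'b' at position 8: consonant
  'b' at position 9: consonant
Total vowels: 5

5
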